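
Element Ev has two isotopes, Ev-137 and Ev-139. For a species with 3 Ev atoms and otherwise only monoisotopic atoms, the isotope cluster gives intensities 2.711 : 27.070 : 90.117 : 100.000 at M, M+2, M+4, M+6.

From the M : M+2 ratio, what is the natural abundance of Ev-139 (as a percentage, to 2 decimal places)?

Let p = fractional abundance of Ev-137. I(M+2)/I(M) = [C(3,1)·p^2·(1−p)] / p^3 = 3·(1−p)/p = 27.070/2.711 = 9.9852
(1−p)/p = 9.9852/3 = 3.3284  ⇒  p = 1/(1 + 3.3284) = 0.2310
Ev-137: 23.10%, Ev-139: 76.90%.

76.90%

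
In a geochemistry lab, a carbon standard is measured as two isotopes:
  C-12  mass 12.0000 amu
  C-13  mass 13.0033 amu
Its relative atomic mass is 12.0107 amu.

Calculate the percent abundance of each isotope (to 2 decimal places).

With x = fraction of C-12 (so C-13 is 1 − x):
12.0000·x + 13.0033·(1 − x) = 12.0107
(12.0000 − 13.0033)·x = 12.0107 − 13.0033
x = -0.9926 / -1.0033 = 0.98934 → 98.93% C-12, 1.07% C-13.

C-12: 98.93%, C-13: 1.07%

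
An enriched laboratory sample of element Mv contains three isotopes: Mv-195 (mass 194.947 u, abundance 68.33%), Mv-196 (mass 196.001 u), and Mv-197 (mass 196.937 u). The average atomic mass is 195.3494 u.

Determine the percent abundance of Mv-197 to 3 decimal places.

7.329%

Let x and y be the fractions of Mv-196 and Mv-197. Then x + y = 1 − 0.6833 = 0.3167 and 196.001x + 196.937y = 195.3494 − 0.6833×194.947 = 62.1421149.
Substituting: 196.001x + 196.937(0.3167 − x) = 62.1421149
(196.001 − 196.937)x = -0.227833  ⇒  x = 0.24341, y = 0.07329
Mv-196: 24.341%, Mv-197: 7.329%.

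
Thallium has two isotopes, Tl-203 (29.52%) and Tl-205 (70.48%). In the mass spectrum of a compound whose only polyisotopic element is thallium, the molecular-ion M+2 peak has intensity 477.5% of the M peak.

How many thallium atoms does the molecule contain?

For n independent Tl atoms, I(M+2)/I(M) = n · (abundance Tl-205) / (abundance Tl-203) = n · 0.7048/0.2952.
n = 4.775 × 0.2952/0.7048 = 2.00 ≈ 2

2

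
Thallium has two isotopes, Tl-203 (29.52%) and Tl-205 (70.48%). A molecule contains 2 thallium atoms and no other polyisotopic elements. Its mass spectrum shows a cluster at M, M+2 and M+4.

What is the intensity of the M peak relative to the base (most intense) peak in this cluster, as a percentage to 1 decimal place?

(0.2952 + 0.7048)^2 gives M 0.0871, M+2 0.4161, M+4 0.4967; the largest is M+4.
P(M+4) = C(2,2) × 0.2952^0 × 0.7048^2 = 1 × 1.0000 × 0.49674304 = 0.496743 (base)
P(M) = C(2,0) × 0.2952^2 × 0.7048^0 = 1 × 0.08714304 × 1.0000 = 0.087143
Relative intensity = 0.087143 / 0.496743 × 100 = 17.5

17.5%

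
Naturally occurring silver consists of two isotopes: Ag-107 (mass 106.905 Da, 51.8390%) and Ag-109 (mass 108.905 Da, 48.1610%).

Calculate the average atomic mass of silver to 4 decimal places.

107.8682 Da

Ar = Σ fᵢ·mᵢ = 0.518390 × 106.905 + 0.481610 × 108.905
= 55.41848 + 52.44974 = 107.86822 Da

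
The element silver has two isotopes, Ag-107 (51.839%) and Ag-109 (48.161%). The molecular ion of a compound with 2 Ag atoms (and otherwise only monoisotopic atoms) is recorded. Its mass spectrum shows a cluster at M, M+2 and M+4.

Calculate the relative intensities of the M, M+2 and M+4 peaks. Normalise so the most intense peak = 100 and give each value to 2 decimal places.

53.82 : 100.00 : 46.45

Expanding (0.51839 + 0.48161)^2:
P(M) = 0.51839^2 = 0.268728
P(M+2) = 2 × 0.51839^1 × 0.48161^1 = 0.499324
P(M+4) = 0.48161^2 = 0.231948
The M+2 peak is largest (0.499324); scaling to 100 gives 53.82 : 100.00 : 46.45.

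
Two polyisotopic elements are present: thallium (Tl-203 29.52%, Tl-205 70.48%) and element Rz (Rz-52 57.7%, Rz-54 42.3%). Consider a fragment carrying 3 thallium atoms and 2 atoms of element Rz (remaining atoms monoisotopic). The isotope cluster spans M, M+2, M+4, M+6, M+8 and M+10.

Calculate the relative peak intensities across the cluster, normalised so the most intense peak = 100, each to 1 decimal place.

2.4 : 20.3 : 66.2 : 100.0 : 68.5 : 17.2

Thallium pattern (n=3): 0.02572463 : 0.18425524 : 0.43991564 : 0.35010449
Element Rz pattern (n=2): 0.332929 : 0.488142 : 0.178929
Convolve the two distributions (both contribute in 2-u steps):
  M: 0.02572463×0.332929 = 0.008564
  M+2: 0.02572463×0.488142 + 0.18425524×0.332929 = 0.073901
  M+4: 0.02572463×0.178929 + 0.18425524×0.488142 + 0.43991564×0.332929 = 0.241006
  M+6: 0.18425524×0.178929 + 0.43991564×0.488142 + 0.35010449×0.332929 = 0.364270
  M+8: 0.43991564×0.178929 + 0.35010449×0.488142 = 0.249614
  M+10: 0.35010449×0.178929 = 0.062644
Scale to base peak (0.364270) = 100: 2.4 : 20.3 : 66.2 : 100.0 : 68.5 : 17.2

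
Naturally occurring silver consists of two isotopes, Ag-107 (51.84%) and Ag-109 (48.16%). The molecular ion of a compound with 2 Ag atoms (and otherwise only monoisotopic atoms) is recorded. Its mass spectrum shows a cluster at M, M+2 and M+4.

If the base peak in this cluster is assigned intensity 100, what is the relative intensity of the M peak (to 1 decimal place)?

53.8

Binomial terms of (0.5184 + 0.4816)^2: M 0.2687, M+2 0.4993, M+4 0.2319 → M+2 is the base peak.
P(M+2) = C(2,1) × 0.5184^1 × 0.4816^1 = 2 × 0.5184 × 0.4816 = 0.499323 (base)
P(M) = C(2,0) × 0.5184^2 × 0.4816^0 = 1 × 0.26873856 × 1.0000 = 0.268739
Relative intensity = 0.268739 / 0.499323 × 100 = 53.8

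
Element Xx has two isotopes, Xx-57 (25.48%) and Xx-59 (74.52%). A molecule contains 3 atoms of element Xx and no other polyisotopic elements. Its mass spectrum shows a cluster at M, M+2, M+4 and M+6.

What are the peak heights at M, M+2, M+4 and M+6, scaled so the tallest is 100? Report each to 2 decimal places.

Each Xx atom is independently Xx-57 (p = 0.2548) or Xx-59 (q = 0.7452); the cluster is the binomial expansion (p + q)^3.
P(M) = 0.2548^3 = 0.016542
P(M+2) = 3 × 0.2548^2 × 0.7452^1 = 0.145142
P(M+4) = 3 × 0.2548^1 × 0.7452^2 = 0.424489
P(M+6) = 0.7452^3 = 0.413827
The M+4 peak is largest (0.424489); scaling to 100 gives 3.90 : 34.19 : 100.00 : 97.49.

3.90 : 34.19 : 100.00 : 97.49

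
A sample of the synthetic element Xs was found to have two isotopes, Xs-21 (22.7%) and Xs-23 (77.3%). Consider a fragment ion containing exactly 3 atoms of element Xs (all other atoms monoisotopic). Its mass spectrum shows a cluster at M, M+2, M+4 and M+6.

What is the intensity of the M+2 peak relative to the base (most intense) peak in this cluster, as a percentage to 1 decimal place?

(0.227 + 0.773)^3 gives M 0.0117, M+2 0.1195, M+4 0.4069, M+6 0.4619; the largest is M+6.
P(M+6) = C(3,3) × 0.227^0 × 0.773^3 = 1 × 1.0000 × 0.46188992 = 0.461890 (base)
P(M+2) = C(3,1) × 0.227^2 × 0.773^1 = 3 × 0.051529 × 0.7730 = 0.119496
Relative intensity = 0.119496 / 0.461890 × 100 = 25.9

25.9%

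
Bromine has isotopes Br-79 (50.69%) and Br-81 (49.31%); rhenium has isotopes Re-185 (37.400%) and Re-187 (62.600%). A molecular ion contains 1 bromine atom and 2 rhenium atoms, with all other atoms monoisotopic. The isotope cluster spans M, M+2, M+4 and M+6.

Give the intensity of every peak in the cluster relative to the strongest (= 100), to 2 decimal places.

16.51 : 71.32 : 100.00 : 44.99

Bromine pattern (n=1): 0.5069 : 0.4931
Rhenium pattern (n=2): 0.139876 : 0.468248 : 0.391876
Convolve the two distributions (both contribute in 2-u steps):
  M: 0.5069×0.139876 = 0.070903
  M+2: 0.5069×0.468248 + 0.4931×0.139876 = 0.306328
  M+4: 0.5069×0.391876 + 0.4931×0.468248 = 0.429535
  M+6: 0.4931×0.391876 = 0.193234
Scale to base peak (0.429535) = 100: 16.51 : 71.32 : 100.00 : 44.99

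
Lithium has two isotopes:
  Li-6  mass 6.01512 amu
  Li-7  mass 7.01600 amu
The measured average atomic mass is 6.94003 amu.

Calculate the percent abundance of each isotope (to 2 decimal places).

Li-6: 7.59%, Li-7: 92.41%

Let x be the fractional abundance of Li-6; then Li-7 has abundance 1 − x.
6.01512·x + 7.01600·(1 − x) = 6.94003
(6.01512 − 7.01600)·x = 6.94003 − 7.01600
x = -0.07597 / -1.00088 = 0.07590 → 7.59% Li-6, 92.41% Li-7.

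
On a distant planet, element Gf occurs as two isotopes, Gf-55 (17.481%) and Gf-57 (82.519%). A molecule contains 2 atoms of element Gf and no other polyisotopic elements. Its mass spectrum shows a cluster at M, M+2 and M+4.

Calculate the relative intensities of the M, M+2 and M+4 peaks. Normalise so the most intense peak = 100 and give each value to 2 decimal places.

4.49 : 42.37 : 100.00

Expanding (0.17481 + 0.82519)^2:
P(M) = 0.17481^2 = 0.030559
P(M+2) = 2 × 0.17481^1 × 0.82519^1 = 0.288503
P(M+4) = 0.82519^2 = 0.680939
The M+4 peak is largest (0.680939); scaling to 100 gives 4.49 : 42.37 : 100.00.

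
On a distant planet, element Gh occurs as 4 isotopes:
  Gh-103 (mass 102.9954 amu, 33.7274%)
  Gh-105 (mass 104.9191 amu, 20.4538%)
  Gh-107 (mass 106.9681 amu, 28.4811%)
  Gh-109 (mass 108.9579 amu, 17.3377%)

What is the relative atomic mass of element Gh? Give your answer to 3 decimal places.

105.554 amu

The abundance-weighted mean is 0.337274 × 102.9954 + 0.204538 × 104.9191 + 0.284811 × 106.9681 + 0.173377 × 108.9579
= 34.73767 + 21.45994 + 30.46569 + 18.89079 = 105.55409 amu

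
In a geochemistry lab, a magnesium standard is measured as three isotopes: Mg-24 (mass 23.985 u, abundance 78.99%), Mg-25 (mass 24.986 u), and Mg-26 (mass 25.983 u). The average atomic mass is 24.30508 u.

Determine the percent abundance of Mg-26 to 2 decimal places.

11.01%

Let x and y be the fractions of Mg-25 and Mg-26. Then x + y = 1 − 0.7899 = 0.2101 and 24.986x + 25.983y = 24.30508 − 0.7899×23.985 = 5.3593285.
Substituting: 24.986x + 25.983(0.2101 − x) = 5.3593285
(24.986 − 25.983)x = -0.0996998  ⇒  x = 0.10000, y = 0.11010
Mg-25: 10.00%, Mg-26: 11.01%.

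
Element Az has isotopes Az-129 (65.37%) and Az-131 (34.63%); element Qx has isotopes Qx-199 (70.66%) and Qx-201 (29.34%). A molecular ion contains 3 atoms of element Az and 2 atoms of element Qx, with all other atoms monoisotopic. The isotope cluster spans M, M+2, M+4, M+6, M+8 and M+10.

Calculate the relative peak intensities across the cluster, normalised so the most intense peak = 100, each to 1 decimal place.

41.3 : 100.0 : 96.5 : 46.4 : 11.1 : 1.1

Element Az pattern (n=3): 0.2793415 : 0.44394658 : 0.23518235 : 0.04152957
Element Qx pattern (n=2): 0.49928356 : 0.41463288 : 0.08608356
Convolve the two distributions (both contribute in 2-u steps):
  M: 0.2793415×0.49928356 = 0.139471
  M+2: 0.2793415×0.41463288 + 0.44394658×0.49928356 = 0.337479
  M+4: 0.2793415×0.08608356 + 0.44394658×0.41463288 + 0.23518235×0.49928356 = 0.325544
  M+6: 0.44394658×0.08608356 + 0.23518235×0.41463288 + 0.04152957×0.49928356 = 0.156466
  M+8: 0.23518235×0.08608356 + 0.04152957×0.41463288 = 0.037465
  M+10: 0.04152957×0.08608356 = 0.003575
Scale to base peak (0.337479) = 100: 41.3 : 100.0 : 96.5 : 46.4 : 11.1 : 1.1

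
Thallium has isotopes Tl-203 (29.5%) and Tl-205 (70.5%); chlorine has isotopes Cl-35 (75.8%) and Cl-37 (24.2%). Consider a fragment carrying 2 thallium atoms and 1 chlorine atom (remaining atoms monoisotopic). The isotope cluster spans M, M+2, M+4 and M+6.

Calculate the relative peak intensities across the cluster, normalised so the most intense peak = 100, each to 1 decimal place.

Thallium pattern (n=2): 0.087025 : 0.41595 : 0.497025
Chlorine pattern (n=1): 0.7580 : 0.2420
Convolve the two distributions (both contribute in 2-u steps):
  M: 0.087025×0.7580 = 0.065965
  M+2: 0.087025×0.2420 + 0.41595×0.7580 = 0.336350
  M+4: 0.41595×0.2420 + 0.497025×0.7580 = 0.477405
  M+6: 0.497025×0.2420 = 0.120280
Scale to base peak (0.477405) = 100: 13.8 : 70.5 : 100.0 : 25.2

13.8 : 70.5 : 100.0 : 25.2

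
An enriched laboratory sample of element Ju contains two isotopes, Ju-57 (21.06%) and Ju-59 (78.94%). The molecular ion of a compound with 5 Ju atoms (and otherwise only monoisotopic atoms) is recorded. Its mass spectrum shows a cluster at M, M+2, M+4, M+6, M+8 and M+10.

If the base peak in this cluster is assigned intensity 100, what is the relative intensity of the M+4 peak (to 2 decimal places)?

14.23

Term probabilities: M 0.0004, M+2 0.0078, M+4 0.0582, M+6 0.2182, M+8 0.4089, M+10 0.3065. Base peak = M+8.
P(M+8) = C(5,4) × 0.2106^1 × 0.7894^4 = 5 × 0.2106 × 0.38831886 = 0.408900 (base)
P(M+4) = C(5,2) × 0.2106^3 × 0.7894^2 = 10 × 0.00934061 × 0.62315236 = 0.058206
Relative intensity = 0.058206 / 0.408900 × 100 = 14.23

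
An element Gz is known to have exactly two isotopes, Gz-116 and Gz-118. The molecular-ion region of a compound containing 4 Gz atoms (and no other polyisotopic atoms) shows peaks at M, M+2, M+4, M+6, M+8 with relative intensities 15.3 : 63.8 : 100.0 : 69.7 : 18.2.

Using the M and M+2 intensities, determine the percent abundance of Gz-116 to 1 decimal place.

49.0%

Write p for the Gz-116 fraction. I(M+2)/I(M) = [C(4,1)·p^3·(1−p)] / p^4 = 4·(1−p)/p = 63.8/15.3 = 4.1699
(1−p)/p = 4.1699/4 = 1.0425  ⇒  p = 1/(1 + 1.0425) = 0.4896
Gz-116: 49.0%, Gz-118: 51.0%.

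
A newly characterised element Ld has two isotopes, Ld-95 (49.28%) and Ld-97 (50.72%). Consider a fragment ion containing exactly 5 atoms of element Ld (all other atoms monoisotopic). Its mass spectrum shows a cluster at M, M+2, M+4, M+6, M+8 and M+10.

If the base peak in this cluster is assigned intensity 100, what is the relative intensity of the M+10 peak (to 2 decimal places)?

Binomial terms of (0.4928 + 0.5072)^5: M 0.0291, M+2 0.1496, M+4 0.3079, M+6 0.3169, M+8 0.1631, M+10 0.0336 → M+6 is the base peak.
P(M+6) = C(5,3) × 0.4928^2 × 0.5072^3 = 10 × 0.24285184 × 0.13047813 = 0.316869 (base)
P(M+10) = C(5,5) × 0.4928^0 × 0.5072^5 = 1 × 1.0000 × 0.03356574 = 0.033566
Relative intensity = 0.033566 / 0.316869 × 100 = 10.59

10.59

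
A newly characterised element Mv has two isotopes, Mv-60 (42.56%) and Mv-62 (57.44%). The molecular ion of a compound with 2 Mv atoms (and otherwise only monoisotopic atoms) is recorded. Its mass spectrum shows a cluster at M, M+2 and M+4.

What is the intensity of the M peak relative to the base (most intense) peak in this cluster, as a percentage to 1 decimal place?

(0.4256 + 0.5744)^2 gives M 0.1811, M+2 0.4889, M+4 0.3299; the largest is M+2.
P(M+2) = C(2,1) × 0.4256^1 × 0.5744^1 = 2 × 0.4256 × 0.5744 = 0.488929 (base)
P(M) = C(2,0) × 0.4256^2 × 0.5744^0 = 1 × 0.18113536 × 1.0000 = 0.181135
Relative intensity = 0.181135 / 0.488929 × 100 = 37.0

37.0%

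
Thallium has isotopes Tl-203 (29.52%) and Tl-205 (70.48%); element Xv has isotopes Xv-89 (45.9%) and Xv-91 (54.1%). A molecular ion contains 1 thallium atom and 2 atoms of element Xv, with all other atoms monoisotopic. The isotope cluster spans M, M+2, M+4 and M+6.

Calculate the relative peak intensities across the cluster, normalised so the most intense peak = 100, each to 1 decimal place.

14.3 : 67.6 : 100.0 : 47.3

Thallium pattern (n=1): 0.2952 : 0.7048
Element Xv pattern (n=2): 0.210681 : 0.496638 : 0.292681
Convolve the two distributions (both contribute in 2-u steps):
  M: 0.2952×0.210681 = 0.062193
  M+2: 0.2952×0.496638 + 0.7048×0.210681 = 0.295096
  M+4: 0.2952×0.292681 + 0.7048×0.496638 = 0.436430
  M+6: 0.7048×0.292681 = 0.206282
Scale to base peak (0.436430) = 100: 14.3 : 67.6 : 100.0 : 47.3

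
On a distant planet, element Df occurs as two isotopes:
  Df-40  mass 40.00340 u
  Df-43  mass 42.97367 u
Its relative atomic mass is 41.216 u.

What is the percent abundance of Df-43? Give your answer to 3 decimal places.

Let x be the fractional abundance of Df-40; then Df-43 has abundance 1 − x.
40.00340·x + 42.97367·(1 − x) = 41.216
(40.00340 − 42.97367)·x = 41.216 − 42.97367
x = -1.75767 / -2.97027 = 0.59175 → 59.175% Df-40, 40.825% Df-43.

40.825%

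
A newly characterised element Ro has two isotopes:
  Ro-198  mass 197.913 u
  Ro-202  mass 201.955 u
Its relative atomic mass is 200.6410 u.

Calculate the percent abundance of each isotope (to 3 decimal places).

Writing the weighted mean with unknown fraction x of Ro-198:
197.913·x + 201.955·(1 − x) = 200.6410
(197.913 − 201.955)·x = 200.6410 − 201.955
x = -1.3140 / -4.042 = 0.32509 → 32.509% Ro-198, 67.491% Ro-202.

Ro-198: 32.509%, Ro-202: 67.491%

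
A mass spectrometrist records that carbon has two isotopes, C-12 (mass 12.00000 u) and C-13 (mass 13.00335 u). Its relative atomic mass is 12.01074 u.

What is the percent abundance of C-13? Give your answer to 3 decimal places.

With x = fraction of C-12 (so C-13 is 1 − x):
12.00000·x + 13.00335·(1 − x) = 12.01074
(12.00000 − 13.00335)·x = 12.01074 − 13.00335
x = -0.99261 / -1.00335 = 0.98930 → 98.930% C-12, 1.070% C-13.

1.070%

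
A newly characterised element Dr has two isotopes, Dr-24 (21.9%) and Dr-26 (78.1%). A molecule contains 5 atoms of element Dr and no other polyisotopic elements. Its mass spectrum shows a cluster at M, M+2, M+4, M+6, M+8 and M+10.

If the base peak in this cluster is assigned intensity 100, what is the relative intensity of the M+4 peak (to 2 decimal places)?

(0.219 + 0.781)^5 gives M 0.0005, M+2 0.0090, M+4 0.0641, M+6 0.2285, M+8 0.4074, M+10 0.2906; the largest is M+8.
P(M+8) = C(5,4) × 0.219^1 × 0.781^4 = 5 × 0.2190 × 0.37205242 = 0.407397 (base)
P(M+4) = C(5,2) × 0.219^3 × 0.781^2 = 10 × 0.01050346 × 0.609961 = 0.064067
Relative intensity = 0.064067 / 0.407397 × 100 = 15.73

15.73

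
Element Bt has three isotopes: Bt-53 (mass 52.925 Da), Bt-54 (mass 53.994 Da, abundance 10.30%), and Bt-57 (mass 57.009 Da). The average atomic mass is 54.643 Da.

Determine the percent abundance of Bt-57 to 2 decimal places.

Let x and y be the fractions of Bt-53 and Bt-57. Then x + y = 1 − 0.1030 = 0.8970 and 52.925x + 57.009y = 54.643 − 0.1030×53.994 = 49.081618.
Substituting: 52.925x + 57.009(0.8970 − x) = 49.081618
(52.925 − 57.009)x = -2.055455  ⇒  x = 0.50329, y = 0.39371
Bt-53: 50.33%, Bt-57: 39.37%.

39.37%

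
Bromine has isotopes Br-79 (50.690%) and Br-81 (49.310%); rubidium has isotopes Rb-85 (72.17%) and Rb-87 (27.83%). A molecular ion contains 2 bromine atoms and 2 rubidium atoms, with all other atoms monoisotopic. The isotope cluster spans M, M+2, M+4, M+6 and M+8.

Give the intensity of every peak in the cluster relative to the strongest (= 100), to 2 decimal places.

Bromine pattern (n=2): 0.25694761 : 0.49990478 : 0.24314761
Rubidium pattern (n=2): 0.52085089 : 0.40169822 : 0.07745089
Convolve the two distributions (both contribute in 2-u steps):
  M: 0.25694761×0.52085089 = 0.133831
  M+2: 0.25694761×0.40169822 + 0.49990478×0.52085089 = 0.363591
  M+4: 0.25694761×0.07745089 + 0.49990478×0.40169822 + 0.24314761×0.52085089 = 0.347355
  M+6: 0.49990478×0.07745089 + 0.24314761×0.40169822 = 0.136390
  M+8: 0.24314761×0.07745089 = 0.018832
Scale to base peak (0.363591) = 100: 36.81 : 100.00 : 95.53 : 37.51 : 5.18

36.81 : 100.00 : 95.53 : 37.51 : 5.18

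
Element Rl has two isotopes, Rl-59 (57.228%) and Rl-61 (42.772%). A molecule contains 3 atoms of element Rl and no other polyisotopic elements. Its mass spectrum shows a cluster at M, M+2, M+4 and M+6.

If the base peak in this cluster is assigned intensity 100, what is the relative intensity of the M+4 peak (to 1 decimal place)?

74.7

Term probabilities: M 0.1874, M+2 0.4202, M+4 0.3141, M+6 0.0782. Base peak = M+2.
P(M+2) = C(3,1) × 0.57228^2 × 0.42772^1 = 3 × 0.3275044 × 0.42772 = 0.420241 (base)
P(M+4) = C(3,2) × 0.57228^1 × 0.42772^2 = 3 × 0.57228 × 0.1829444 = 0.314086
Relative intensity = 0.314086 / 0.420241 × 100 = 74.7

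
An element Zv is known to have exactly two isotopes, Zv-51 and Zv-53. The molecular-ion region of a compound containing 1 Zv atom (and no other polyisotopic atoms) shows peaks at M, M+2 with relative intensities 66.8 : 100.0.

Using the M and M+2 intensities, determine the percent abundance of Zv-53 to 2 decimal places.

59.95%

If p is the fraction of Zv that is Zv-51, then I(M+2)/I(M) = [C(1,1)·p^0·(1−p)] / p^1 = 1·(1−p)/p = 100.0/66.8 = 1.4970
(1−p)/p = 1.4970/1 = 1.4970  ⇒  p = 1/(1 + 1.4970) = 0.4005
Zv-51: 40.05%, Zv-53: 59.95%.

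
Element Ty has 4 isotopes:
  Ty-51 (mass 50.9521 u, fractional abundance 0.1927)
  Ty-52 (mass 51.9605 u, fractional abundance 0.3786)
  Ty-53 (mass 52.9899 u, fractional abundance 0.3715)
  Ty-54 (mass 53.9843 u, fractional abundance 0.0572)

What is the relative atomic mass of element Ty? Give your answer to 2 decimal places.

52.26 u

Ar = Σ fᵢ·mᵢ = 0.1927 × 50.9521 + 0.3786 × 51.9605 + 0.3715 × 52.9899 + 0.0572 × 53.9843
= 9.81847 + 19.67225 + 19.68575 + 3.08790 = 52.26437 u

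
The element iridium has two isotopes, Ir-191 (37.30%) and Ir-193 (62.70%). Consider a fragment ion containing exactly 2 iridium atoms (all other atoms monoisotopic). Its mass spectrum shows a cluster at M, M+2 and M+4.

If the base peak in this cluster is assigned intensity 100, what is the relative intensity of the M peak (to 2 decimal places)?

29.74

Term probabilities: M 0.1391, M+2 0.4677, M+4 0.3931. Base peak = M+2.
P(M+2) = C(2,1) × 0.3730^1 × 0.6270^1 = 2 × 0.3730 × 0.6270 = 0.467742 (base)
P(M) = C(2,0) × 0.3730^2 × 0.6270^0 = 1 × 0.139129 × 1.0000 = 0.139129
Relative intensity = 0.139129 / 0.467742 × 100 = 29.74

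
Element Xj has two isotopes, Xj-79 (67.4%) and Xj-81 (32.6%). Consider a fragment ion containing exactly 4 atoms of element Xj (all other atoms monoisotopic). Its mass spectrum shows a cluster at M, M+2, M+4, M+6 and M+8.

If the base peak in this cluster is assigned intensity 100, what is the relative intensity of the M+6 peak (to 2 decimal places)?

23.39

Term probabilities: M 0.2064, M+2 0.3993, M+4 0.2897, M+6 0.0934, M+8 0.0113. Base peak = M+2.
P(M+2) = C(4,1) × 0.674^3 × 0.326^1 = 4 × 0.30618202 × 0.3260 = 0.399261 (base)
P(M+6) = C(4,3) × 0.674^1 × 0.326^3 = 4 × 0.6740 × 0.03464598 = 0.093406
Relative intensity = 0.093406 / 0.399261 × 100 = 23.39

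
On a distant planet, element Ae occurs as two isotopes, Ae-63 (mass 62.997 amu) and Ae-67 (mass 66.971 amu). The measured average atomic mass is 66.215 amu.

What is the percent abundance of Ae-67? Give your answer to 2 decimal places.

With x = fraction of Ae-63 (so Ae-67 is 1 − x):
62.997·x + 66.971·(1 − x) = 66.215
(62.997 − 66.971)·x = 66.215 − 66.971
x = -0.756 / -3.974 = 0.19024 → 19.02% Ae-63, 80.98% Ae-67.

80.98%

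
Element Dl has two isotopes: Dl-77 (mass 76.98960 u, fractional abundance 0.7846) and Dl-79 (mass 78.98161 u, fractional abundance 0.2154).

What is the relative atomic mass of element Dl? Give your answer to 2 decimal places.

77.42 u

Weight each isotope mass by its fractional abundance: 0.7846 × 76.98960 + 0.2154 × 78.98161
= 60.406040 + 17.012639 = 77.418679 u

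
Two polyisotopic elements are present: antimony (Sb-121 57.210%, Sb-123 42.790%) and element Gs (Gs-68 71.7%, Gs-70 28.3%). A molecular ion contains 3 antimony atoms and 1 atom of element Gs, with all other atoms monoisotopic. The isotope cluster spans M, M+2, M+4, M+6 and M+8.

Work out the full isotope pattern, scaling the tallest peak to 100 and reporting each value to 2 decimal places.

Antimony pattern (n=3): 0.18724742 : 0.42015297 : 0.3142518 : 0.07834781
Element Gs pattern (n=1): 0.7170 : 0.2830
Convolve the two distributions (both contribute in 2-u steps):
  M: 0.18724742×0.7170 = 0.134256
  M+2: 0.18724742×0.2830 + 0.42015297×0.7170 = 0.354241
  M+4: 0.42015297×0.2830 + 0.3142518×0.7170 = 0.344222
  M+6: 0.3142518×0.2830 + 0.07834781×0.7170 = 0.145109
  M+8: 0.07834781×0.2830 = 0.022172
Scale to base peak (0.354241) = 100: 37.90 : 100.00 : 97.17 : 40.96 : 6.26

37.90 : 100.00 : 97.17 : 40.96 : 6.26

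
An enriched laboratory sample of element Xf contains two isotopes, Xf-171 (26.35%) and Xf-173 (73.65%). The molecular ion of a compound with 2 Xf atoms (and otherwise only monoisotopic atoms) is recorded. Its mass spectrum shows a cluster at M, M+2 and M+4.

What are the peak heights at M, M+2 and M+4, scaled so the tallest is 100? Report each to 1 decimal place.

Each Xf atom is independently Xf-171 (p = 0.2635) or Xf-173 (q = 0.7365); the cluster is the binomial expansion (p + q)^2.
P(M) = 0.2635^2 = 0.069432
P(M+2) = 2 × 0.2635^1 × 0.7365^1 = 0.388135
P(M+4) = 0.7365^2 = 0.542432
The M+4 peak is largest (0.542432); scaling to 100 gives 12.8 : 71.6 : 100.0.

12.8 : 71.6 : 100.0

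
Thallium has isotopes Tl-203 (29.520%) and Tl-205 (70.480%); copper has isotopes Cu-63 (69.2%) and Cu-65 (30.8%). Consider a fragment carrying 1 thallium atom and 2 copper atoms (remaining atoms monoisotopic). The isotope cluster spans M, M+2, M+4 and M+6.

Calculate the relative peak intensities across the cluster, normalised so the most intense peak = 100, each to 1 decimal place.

Thallium pattern (n=1): 0.2952 : 0.7048
Copper pattern (n=2): 0.478864 : 0.426272 : 0.094864
Convolve the two distributions (both contribute in 2-u steps):
  M: 0.2952×0.478864 = 0.141361
  M+2: 0.2952×0.426272 + 0.7048×0.478864 = 0.463339
  M+4: 0.2952×0.094864 + 0.7048×0.426272 = 0.328440
  M+6: 0.7048×0.094864 = 0.066860
Scale to base peak (0.463339) = 100: 30.5 : 100.0 : 70.9 : 14.4

30.5 : 100.0 : 70.9 : 14.4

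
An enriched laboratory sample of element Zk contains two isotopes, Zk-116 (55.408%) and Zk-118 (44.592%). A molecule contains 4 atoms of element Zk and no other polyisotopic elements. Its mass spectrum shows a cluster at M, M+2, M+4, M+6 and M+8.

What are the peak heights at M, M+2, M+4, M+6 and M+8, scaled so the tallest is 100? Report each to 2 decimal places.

25.73 : 82.84 : 100.00 : 53.65 : 10.79

The 4 Zk atoms are independent, so intensities follow the terms of (0.55408 + 0.44592)^4.
P(M) = 0.55408^4 = 0.094252
P(M+2) = 4 × 0.55408^3 × 0.44592^1 = 0.303413
P(M+4) = 6 × 0.55408^2 × 0.44592^2 = 0.366277
P(M+6) = 4 × 0.55408^1 × 0.44592^3 = 0.196518
P(M+8) = 0.44592^4 = 0.039539
The M+4 peak is largest (0.366277); scaling to 100 gives 25.73 : 82.84 : 100.00 : 53.65 : 10.79.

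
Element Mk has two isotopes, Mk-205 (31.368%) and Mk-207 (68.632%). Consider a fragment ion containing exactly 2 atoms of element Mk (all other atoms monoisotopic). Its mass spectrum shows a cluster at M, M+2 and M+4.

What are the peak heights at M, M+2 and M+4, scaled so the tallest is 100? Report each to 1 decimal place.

20.9 : 91.4 : 100.0

Expanding (0.31368 + 0.68632)^2:
P(M) = 0.31368^2 = 0.098395
P(M+2) = 2 × 0.31368^1 × 0.68632^1 = 0.430570
P(M+4) = 0.68632^2 = 0.471035
The M+4 peak is largest (0.471035); scaling to 100 gives 20.9 : 91.4 : 100.0.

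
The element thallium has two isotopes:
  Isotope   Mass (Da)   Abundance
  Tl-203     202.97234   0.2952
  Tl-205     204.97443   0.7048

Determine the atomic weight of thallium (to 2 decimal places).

Average mass = Σ (abundance × isotope mass) = 0.2952 × 202.97234 + 0.7048 × 204.97443
= 59.917435 + 144.465978 = 204.383413 Da

204.38 Da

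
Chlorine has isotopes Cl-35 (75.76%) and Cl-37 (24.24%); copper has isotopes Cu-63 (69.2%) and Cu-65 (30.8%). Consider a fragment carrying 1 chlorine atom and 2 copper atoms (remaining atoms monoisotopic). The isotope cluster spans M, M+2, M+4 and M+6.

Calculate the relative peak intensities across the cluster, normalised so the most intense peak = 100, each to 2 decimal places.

Chlorine pattern (n=1): 0.7576 : 0.2424
Copper pattern (n=2): 0.478864 : 0.426272 : 0.094864
Convolve the two distributions (both contribute in 2-u steps):
  M: 0.7576×0.478864 = 0.362787
  M+2: 0.7576×0.426272 + 0.2424×0.478864 = 0.439020
  M+4: 0.7576×0.094864 + 0.2424×0.426272 = 0.175197
  M+6: 0.2424×0.094864 = 0.022995
Scale to base peak (0.439020) = 100: 82.64 : 100.00 : 39.91 : 5.24

82.64 : 100.00 : 39.91 : 5.24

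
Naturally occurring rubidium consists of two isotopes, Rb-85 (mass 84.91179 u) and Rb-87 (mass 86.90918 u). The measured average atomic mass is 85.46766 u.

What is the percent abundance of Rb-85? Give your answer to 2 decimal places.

72.17%

With x = fraction of Rb-85 (so Rb-87 is 1 − x):
84.91179·x + 86.90918·(1 − x) = 85.46766
(84.91179 − 86.90918)·x = 85.46766 − 86.90918
x = -1.44152 / -1.99739 = 0.72170 → 72.17% Rb-85, 27.83% Rb-87.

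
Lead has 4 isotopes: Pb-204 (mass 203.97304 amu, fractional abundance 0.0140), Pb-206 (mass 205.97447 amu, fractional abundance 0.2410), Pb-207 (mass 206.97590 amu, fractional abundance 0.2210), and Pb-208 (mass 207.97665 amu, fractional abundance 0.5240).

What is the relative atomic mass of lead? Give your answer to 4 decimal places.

Ar = Σ fᵢ·mᵢ = 0.0140 × 203.97304 + 0.2410 × 205.97447 + 0.2210 × 206.97590 + 0.5240 × 207.97665
= 2.855623 + 49.639847 + 45.741674 + 108.979765 = 207.216909 amu

207.2169 amu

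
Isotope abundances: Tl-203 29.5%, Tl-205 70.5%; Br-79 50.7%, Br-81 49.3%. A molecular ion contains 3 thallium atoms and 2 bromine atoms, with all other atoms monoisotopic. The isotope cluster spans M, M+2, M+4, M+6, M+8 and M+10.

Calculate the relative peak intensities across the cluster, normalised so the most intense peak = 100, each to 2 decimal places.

1.86 : 16.96 : 59.58 : 100.00 : 79.53 : 24.01

Thallium pattern (n=3): 0.02567237 : 0.18405787 : 0.43986713 : 0.35040263
Bromine pattern (n=2): 0.257049 : 0.499902 : 0.243049
Convolve the two distributions (both contribute in 2-u steps):
  M: 0.02567237×0.257049 = 0.006599
  M+2: 0.02567237×0.499902 + 0.18405787×0.257049 = 0.060146
  M+4: 0.02567237×0.243049 + 0.18405787×0.499902 + 0.43986713×0.257049 = 0.211318
  M+6: 0.18405787×0.243049 + 0.43986713×0.499902 + 0.35040263×0.257049 = 0.354696
  M+8: 0.43986713×0.243049 + 0.35040263×0.499902 = 0.282076
  M+10: 0.35040263×0.243049 = 0.085165
Scale to base peak (0.354696) = 100: 1.86 : 16.96 : 59.58 : 100.00 : 79.53 : 24.01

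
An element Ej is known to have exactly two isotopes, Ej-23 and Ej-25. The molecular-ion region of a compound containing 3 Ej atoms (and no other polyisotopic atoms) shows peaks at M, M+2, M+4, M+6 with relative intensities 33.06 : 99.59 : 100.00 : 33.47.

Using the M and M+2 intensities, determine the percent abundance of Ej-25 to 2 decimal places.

Write p for the Ej-23 fraction. I(M+2)/I(M) = [C(3,1)·p^2·(1−p)] / p^3 = 3·(1−p)/p = 99.59/33.06 = 3.0124
(1−p)/p = 3.0124/3 = 1.0041  ⇒  p = 1/(1 + 1.0041) = 0.4990
Ej-23: 49.90%, Ej-25: 50.10%.

50.10%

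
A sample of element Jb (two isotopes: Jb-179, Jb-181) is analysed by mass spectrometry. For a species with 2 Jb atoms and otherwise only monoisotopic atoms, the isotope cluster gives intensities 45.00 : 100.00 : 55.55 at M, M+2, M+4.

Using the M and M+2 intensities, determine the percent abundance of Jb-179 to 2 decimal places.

Let p = fractional abundance of Jb-179. I(M+2)/I(M) = [C(2,1)·p^1·(1−p)] / p^2 = 2·(1−p)/p = 100.00/45.00 = 2.2222
(1−p)/p = 2.2222/2 = 1.1111  ⇒  p = 1/(1 + 1.1111) = 0.4737
Jb-179: 47.37%, Jb-181: 52.63%.

47.37%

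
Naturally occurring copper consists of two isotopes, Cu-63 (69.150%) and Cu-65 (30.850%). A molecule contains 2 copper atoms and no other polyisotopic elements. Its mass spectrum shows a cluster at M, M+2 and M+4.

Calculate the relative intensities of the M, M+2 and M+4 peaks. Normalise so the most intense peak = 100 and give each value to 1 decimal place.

Expanding (0.69150 + 0.30850)^2:
P(M) = 0.69150^2 = 0.478172
P(M+2) = 2 × 0.69150^1 × 0.30850^1 = 0.426656
P(M+4) = 0.30850^2 = 0.095172
The M peak is largest (0.478172); scaling to 100 gives 100.0 : 89.2 : 19.9.

100.0 : 89.2 : 19.9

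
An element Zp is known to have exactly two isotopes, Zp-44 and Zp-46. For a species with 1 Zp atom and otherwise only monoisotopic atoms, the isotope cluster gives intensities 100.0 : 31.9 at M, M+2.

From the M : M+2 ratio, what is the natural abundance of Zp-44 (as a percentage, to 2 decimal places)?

Let p = fractional abundance of Zp-44. I(M+2)/I(M) = [C(1,1)·p^0·(1−p)] / p^1 = 1·(1−p)/p = 31.9/100.0 = 0.3190
(1−p)/p = 0.3190/1 = 0.3190  ⇒  p = 1/(1 + 0.3190) = 0.7582
Zp-44: 75.82%, Zp-46: 24.18%.

75.82%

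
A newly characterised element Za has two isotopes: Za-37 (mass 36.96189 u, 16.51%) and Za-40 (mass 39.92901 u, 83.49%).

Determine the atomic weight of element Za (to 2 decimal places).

39.44 u

Average mass = Σ (abundance × isotope mass) = 0.1651 × 36.96189 + 0.8349 × 39.92901
= 6.102408 + 33.336730 = 39.439138 u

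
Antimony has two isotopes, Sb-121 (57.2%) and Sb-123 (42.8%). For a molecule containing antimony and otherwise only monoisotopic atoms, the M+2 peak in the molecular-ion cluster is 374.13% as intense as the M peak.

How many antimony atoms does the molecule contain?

5

For n independent Sb atoms, I(M+2)/I(M) = n · (abundance Sb-123) / (abundance Sb-121) = n · 0.428/0.572.
n = 3.7413 × 0.572/0.428 = 5.00 ≈ 5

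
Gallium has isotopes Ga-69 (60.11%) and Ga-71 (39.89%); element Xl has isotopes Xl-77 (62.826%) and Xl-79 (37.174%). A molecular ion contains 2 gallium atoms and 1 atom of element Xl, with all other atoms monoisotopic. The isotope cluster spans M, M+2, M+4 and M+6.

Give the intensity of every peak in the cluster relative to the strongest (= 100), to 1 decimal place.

Gallium pattern (n=2): 0.36132121 : 0.47955758 : 0.15912121
Element Xl pattern (n=1): 0.62826 : 0.37174
Convolve the two distributions (both contribute in 2-u steps):
  M: 0.36132121×0.62826 = 0.227004
  M+2: 0.36132121×0.37174 + 0.47955758×0.62826 = 0.435604
  M+4: 0.47955758×0.37174 + 0.15912121×0.62826 = 0.278240
  M+6: 0.15912121×0.37174 = 0.059152
Scale to base peak (0.435604) = 100: 52.1 : 100.0 : 63.9 : 13.6

52.1 : 100.0 : 63.9 : 13.6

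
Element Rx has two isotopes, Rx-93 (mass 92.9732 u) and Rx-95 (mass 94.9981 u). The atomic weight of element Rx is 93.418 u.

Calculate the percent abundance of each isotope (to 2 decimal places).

Let x be the fractional abundance of Rx-93; then Rx-95 has abundance 1 − x.
92.9732·x + 94.9981·(1 − x) = 93.418
(92.9732 − 94.9981)·x = 93.418 − 94.9981
x = -1.5801 / -2.0249 = 0.78033 → 78.03% Rx-93, 21.97% Rx-95.

Rx-93: 78.03%, Rx-95: 21.97%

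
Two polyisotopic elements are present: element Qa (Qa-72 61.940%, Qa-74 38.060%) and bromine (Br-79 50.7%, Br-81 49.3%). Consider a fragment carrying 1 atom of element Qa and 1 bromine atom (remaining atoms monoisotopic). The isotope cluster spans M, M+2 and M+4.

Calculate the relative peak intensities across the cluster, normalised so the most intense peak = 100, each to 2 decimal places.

Element Qa pattern (n=1): 0.6194 : 0.3806
Bromine pattern (n=1): 0.5070 : 0.4930
Convolve the two distributions (both contribute in 2-u steps):
  M: 0.6194×0.5070 = 0.314036
  M+2: 0.6194×0.4930 + 0.3806×0.5070 = 0.498328
  M+4: 0.3806×0.4930 = 0.187636
Scale to base peak (0.498328) = 100: 63.02 : 100.00 : 37.65

63.02 : 100.00 : 37.65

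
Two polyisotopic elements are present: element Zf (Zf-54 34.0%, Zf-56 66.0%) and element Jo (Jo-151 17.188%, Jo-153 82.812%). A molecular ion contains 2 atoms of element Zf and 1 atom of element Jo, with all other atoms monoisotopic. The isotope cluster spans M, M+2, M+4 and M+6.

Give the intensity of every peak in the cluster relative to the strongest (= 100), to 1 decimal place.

Element Zf pattern (n=2): 0.1156 : 0.4488 : 0.4356
Element Jo pattern (n=1): 0.17188 : 0.82812
Convolve the two distributions (both contribute in 2-u steps):
  M: 0.1156×0.17188 = 0.019869
  M+2: 0.1156×0.82812 + 0.4488×0.17188 = 0.172870
  M+4: 0.4488×0.82812 + 0.4356×0.17188 = 0.446531
  M+6: 0.4356×0.82812 = 0.360729
Scale to base peak (0.446531) = 100: 4.4 : 38.7 : 100.0 : 80.8

4.4 : 38.7 : 100.0 : 80.8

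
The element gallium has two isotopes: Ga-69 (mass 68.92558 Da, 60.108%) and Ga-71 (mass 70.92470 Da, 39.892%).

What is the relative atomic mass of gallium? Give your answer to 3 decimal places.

The abundance-weighted mean is 0.60108 × 68.92558 + 0.39892 × 70.92470
= 41.429788 + 28.293281 = 69.723069 Da

69.723 Da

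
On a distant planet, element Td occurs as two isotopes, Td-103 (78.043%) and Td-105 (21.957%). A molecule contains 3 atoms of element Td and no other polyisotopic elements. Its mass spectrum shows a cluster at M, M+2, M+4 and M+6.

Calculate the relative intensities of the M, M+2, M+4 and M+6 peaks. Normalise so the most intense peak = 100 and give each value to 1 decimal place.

Each Td atom is independently Td-103 (p = 0.78043) or Td-105 (q = 0.21957); the cluster is the binomial expansion (p + q)^3.
P(M) = 0.78043^3 = 0.475337
P(M+2) = 3 × 0.78043^2 × 0.21957^1 = 0.401201
P(M+4) = 3 × 0.78043^1 × 0.21957^2 = 0.112876
P(M+6) = 0.21957^3 = 0.010586
The M peak is largest (0.475337); scaling to 100 gives 100.0 : 84.4 : 23.7 : 2.2.

100.0 : 84.4 : 23.7 : 2.2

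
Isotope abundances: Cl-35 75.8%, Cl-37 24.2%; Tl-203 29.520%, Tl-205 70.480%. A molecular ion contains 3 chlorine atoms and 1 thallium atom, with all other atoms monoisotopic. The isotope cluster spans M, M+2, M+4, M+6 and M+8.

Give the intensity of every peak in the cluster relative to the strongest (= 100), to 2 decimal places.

Chlorine pattern (n=3): 0.43551951 : 0.41713346 : 0.13317454 : 0.01417249
Thallium pattern (n=1): 0.2952 : 0.7048
Convolve the two distributions (both contribute in 2-u steps):
  M: 0.43551951×0.2952 = 0.128565
  M+2: 0.43551951×0.7048 + 0.41713346×0.2952 = 0.430092
  M+4: 0.41713346×0.7048 + 0.13317454×0.2952 = 0.333309
  M+6: 0.13317454×0.7048 + 0.01417249×0.2952 = 0.098045
  M+8: 0.01417249×0.7048 = 0.009989
Scale to base peak (0.430092) = 100: 29.89 : 100.00 : 77.50 : 22.80 : 2.32

29.89 : 100.00 : 77.50 : 22.80 : 2.32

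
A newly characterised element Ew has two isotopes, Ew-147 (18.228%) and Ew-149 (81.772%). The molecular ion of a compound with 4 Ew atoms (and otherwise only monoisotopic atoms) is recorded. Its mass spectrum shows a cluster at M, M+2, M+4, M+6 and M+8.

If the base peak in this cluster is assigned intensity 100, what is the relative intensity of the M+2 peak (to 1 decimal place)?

(0.18228 + 0.81772)^4 gives M 0.0011, M+2 0.0198, M+4 0.1333, M+6 0.3987, M+8 0.4471; the largest is M+8.
P(M+8) = C(4,4) × 0.18228^0 × 0.81772^4 = 1 × 1.0000 × 0.44711422 = 0.447114 (base)
P(M+2) = C(4,1) × 0.18228^3 × 0.81772^1 = 4 × 0.00605643 × 0.81772 = 0.019810
Relative intensity = 0.019810 / 0.447114 × 100 = 4.4

4.4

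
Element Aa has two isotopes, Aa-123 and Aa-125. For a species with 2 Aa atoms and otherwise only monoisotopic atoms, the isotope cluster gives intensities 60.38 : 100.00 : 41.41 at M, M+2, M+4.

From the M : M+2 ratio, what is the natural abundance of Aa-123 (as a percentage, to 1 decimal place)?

54.7%

Write p for the Aa-123 fraction. I(M+2)/I(M) = [C(2,1)·p^1·(1−p)] / p^2 = 2·(1−p)/p = 100.00/60.38 = 1.6562
(1−p)/p = 1.6562/2 = 0.8281  ⇒  p = 1/(1 + 0.8281) = 0.5470
Aa-123: 54.7%, Aa-125: 45.3%.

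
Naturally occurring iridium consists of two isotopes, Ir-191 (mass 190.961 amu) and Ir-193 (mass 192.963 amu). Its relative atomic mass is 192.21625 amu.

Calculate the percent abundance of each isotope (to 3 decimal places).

Ir-191: 37.300%, Ir-193: 62.700%

Writing the weighted mean with unknown fraction x of Ir-191:
190.961·x + 192.963·(1 − x) = 192.21625
(190.961 − 192.963)·x = 192.21625 − 192.963
x = -0.74675 / -2.002 = 0.37300 → 37.300% Ir-191, 62.700% Ir-193.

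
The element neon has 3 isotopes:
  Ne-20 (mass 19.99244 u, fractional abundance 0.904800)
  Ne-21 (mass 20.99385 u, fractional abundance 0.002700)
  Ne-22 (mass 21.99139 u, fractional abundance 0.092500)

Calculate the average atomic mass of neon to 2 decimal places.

Ar = Σ fᵢ·mᵢ = 0.904800 × 19.99244 + 0.002700 × 20.99385 + 0.092500 × 21.99139
= 18.089160 + 0.056683 + 2.034204 = 20.180047 u

20.18 u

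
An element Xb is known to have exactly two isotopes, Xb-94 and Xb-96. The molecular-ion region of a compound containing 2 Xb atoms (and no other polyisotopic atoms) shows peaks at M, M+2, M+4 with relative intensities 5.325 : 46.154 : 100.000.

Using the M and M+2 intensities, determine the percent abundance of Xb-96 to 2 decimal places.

If p is the fraction of Xb that is Xb-94, then I(M+2)/I(M) = [C(2,1)·p^1·(1−p)] / p^2 = 2·(1−p)/p = 46.154/5.325 = 8.6674
(1−p)/p = 8.6674/2 = 4.3337  ⇒  p = 1/(1 + 4.3337) = 0.1875
Xb-94: 18.75%, Xb-96: 81.25%.

81.25%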